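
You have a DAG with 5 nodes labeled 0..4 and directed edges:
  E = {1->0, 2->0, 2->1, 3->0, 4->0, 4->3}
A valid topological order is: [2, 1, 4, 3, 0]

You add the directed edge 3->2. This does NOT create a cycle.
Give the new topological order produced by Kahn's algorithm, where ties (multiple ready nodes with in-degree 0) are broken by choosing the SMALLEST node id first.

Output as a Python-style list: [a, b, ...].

Answer: [4, 3, 2, 1, 0]

Derivation:
Old toposort: [2, 1, 4, 3, 0]
Added edge: 3->2
Position of 3 (3) > position of 2 (0). Must reorder: 3 must now come before 2.
Run Kahn's algorithm (break ties by smallest node id):
  initial in-degrees: [4, 1, 1, 1, 0]
  ready (indeg=0): [4]
  pop 4: indeg[0]->3; indeg[3]->0 | ready=[3] | order so far=[4]
  pop 3: indeg[0]->2; indeg[2]->0 | ready=[2] | order so far=[4, 3]
  pop 2: indeg[0]->1; indeg[1]->0 | ready=[1] | order so far=[4, 3, 2]
  pop 1: indeg[0]->0 | ready=[0] | order so far=[4, 3, 2, 1]
  pop 0: no out-edges | ready=[] | order so far=[4, 3, 2, 1, 0]
  Result: [4, 3, 2, 1, 0]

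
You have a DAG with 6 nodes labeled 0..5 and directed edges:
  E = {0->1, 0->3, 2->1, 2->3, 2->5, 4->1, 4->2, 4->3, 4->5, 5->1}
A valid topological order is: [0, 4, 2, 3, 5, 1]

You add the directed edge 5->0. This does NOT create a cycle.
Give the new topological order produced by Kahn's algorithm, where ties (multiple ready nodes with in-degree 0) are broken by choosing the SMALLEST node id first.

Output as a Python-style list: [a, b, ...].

Old toposort: [0, 4, 2, 3, 5, 1]
Added edge: 5->0
Position of 5 (4) > position of 0 (0). Must reorder: 5 must now come before 0.
Run Kahn's algorithm (break ties by smallest node id):
  initial in-degrees: [1, 4, 1, 3, 0, 2]
  ready (indeg=0): [4]
  pop 4: indeg[1]->3; indeg[2]->0; indeg[3]->2; indeg[5]->1 | ready=[2] | order so far=[4]
  pop 2: indeg[1]->2; indeg[3]->1; indeg[5]->0 | ready=[5] | order so far=[4, 2]
  pop 5: indeg[0]->0; indeg[1]->1 | ready=[0] | order so far=[4, 2, 5]
  pop 0: indeg[1]->0; indeg[3]->0 | ready=[1, 3] | order so far=[4, 2, 5, 0]
  pop 1: no out-edges | ready=[3] | order so far=[4, 2, 5, 0, 1]
  pop 3: no out-edges | ready=[] | order so far=[4, 2, 5, 0, 1, 3]
  Result: [4, 2, 5, 0, 1, 3]

Answer: [4, 2, 5, 0, 1, 3]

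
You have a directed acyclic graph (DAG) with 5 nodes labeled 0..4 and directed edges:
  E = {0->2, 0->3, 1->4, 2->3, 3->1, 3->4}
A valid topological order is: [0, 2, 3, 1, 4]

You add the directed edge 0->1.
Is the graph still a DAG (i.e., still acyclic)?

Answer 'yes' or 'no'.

Given toposort: [0, 2, 3, 1, 4]
Position of 0: index 0; position of 1: index 3
New edge 0->1: forward
Forward edge: respects the existing order. Still a DAG, same toposort still valid.
Still a DAG? yes

Answer: yes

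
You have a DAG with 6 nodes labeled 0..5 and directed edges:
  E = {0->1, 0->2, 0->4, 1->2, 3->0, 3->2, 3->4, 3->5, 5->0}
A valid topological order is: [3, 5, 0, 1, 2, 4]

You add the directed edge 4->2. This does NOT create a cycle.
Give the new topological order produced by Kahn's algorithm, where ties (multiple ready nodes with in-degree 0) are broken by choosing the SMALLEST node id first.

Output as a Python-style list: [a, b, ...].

Old toposort: [3, 5, 0, 1, 2, 4]
Added edge: 4->2
Position of 4 (5) > position of 2 (4). Must reorder: 4 must now come before 2.
Run Kahn's algorithm (break ties by smallest node id):
  initial in-degrees: [2, 1, 4, 0, 2, 1]
  ready (indeg=0): [3]
  pop 3: indeg[0]->1; indeg[2]->3; indeg[4]->1; indeg[5]->0 | ready=[5] | order so far=[3]
  pop 5: indeg[0]->0 | ready=[0] | order so far=[3, 5]
  pop 0: indeg[1]->0; indeg[2]->2; indeg[4]->0 | ready=[1, 4] | order so far=[3, 5, 0]
  pop 1: indeg[2]->1 | ready=[4] | order so far=[3, 5, 0, 1]
  pop 4: indeg[2]->0 | ready=[2] | order so far=[3, 5, 0, 1, 4]
  pop 2: no out-edges | ready=[] | order so far=[3, 5, 0, 1, 4, 2]
  Result: [3, 5, 0, 1, 4, 2]

Answer: [3, 5, 0, 1, 4, 2]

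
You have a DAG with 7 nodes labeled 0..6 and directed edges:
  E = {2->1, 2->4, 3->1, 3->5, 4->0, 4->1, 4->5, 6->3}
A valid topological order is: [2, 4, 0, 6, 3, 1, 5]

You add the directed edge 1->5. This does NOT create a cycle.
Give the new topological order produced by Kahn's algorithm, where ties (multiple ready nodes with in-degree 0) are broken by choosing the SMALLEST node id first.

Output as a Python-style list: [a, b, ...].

Old toposort: [2, 4, 0, 6, 3, 1, 5]
Added edge: 1->5
Position of 1 (5) < position of 5 (6). Old order still valid.
Run Kahn's algorithm (break ties by smallest node id):
  initial in-degrees: [1, 3, 0, 1, 1, 3, 0]
  ready (indeg=0): [2, 6]
  pop 2: indeg[1]->2; indeg[4]->0 | ready=[4, 6] | order so far=[2]
  pop 4: indeg[0]->0; indeg[1]->1; indeg[5]->2 | ready=[0, 6] | order so far=[2, 4]
  pop 0: no out-edges | ready=[6] | order so far=[2, 4, 0]
  pop 6: indeg[3]->0 | ready=[3] | order so far=[2, 4, 0, 6]
  pop 3: indeg[1]->0; indeg[5]->1 | ready=[1] | order so far=[2, 4, 0, 6, 3]
  pop 1: indeg[5]->0 | ready=[5] | order so far=[2, 4, 0, 6, 3, 1]
  pop 5: no out-edges | ready=[] | order so far=[2, 4, 0, 6, 3, 1, 5]
  Result: [2, 4, 0, 6, 3, 1, 5]

Answer: [2, 4, 0, 6, 3, 1, 5]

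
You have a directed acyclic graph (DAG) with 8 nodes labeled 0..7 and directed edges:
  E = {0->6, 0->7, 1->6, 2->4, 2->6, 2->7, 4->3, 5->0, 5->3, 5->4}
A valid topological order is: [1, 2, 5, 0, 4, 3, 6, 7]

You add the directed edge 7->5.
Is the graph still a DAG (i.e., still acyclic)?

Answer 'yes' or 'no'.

Answer: no

Derivation:
Given toposort: [1, 2, 5, 0, 4, 3, 6, 7]
Position of 7: index 7; position of 5: index 2
New edge 7->5: backward (u after v in old order)
Backward edge: old toposort is now invalid. Check if this creates a cycle.
Does 5 already reach 7? Reachable from 5: [0, 3, 4, 5, 6, 7]. YES -> cycle!
Still a DAG? no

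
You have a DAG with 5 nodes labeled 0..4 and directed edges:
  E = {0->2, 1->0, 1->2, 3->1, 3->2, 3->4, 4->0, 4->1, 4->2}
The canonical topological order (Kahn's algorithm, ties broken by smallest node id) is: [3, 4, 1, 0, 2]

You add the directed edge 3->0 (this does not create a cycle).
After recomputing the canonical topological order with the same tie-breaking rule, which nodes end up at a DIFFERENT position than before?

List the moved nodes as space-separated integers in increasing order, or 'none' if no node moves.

Old toposort: [3, 4, 1, 0, 2]
Added edge 3->0
Recompute Kahn (smallest-id tiebreak):
  initial in-degrees: [3, 2, 4, 0, 1]
  ready (indeg=0): [3]
  pop 3: indeg[0]->2; indeg[1]->1; indeg[2]->3; indeg[4]->0 | ready=[4] | order so far=[3]
  pop 4: indeg[0]->1; indeg[1]->0; indeg[2]->2 | ready=[1] | order so far=[3, 4]
  pop 1: indeg[0]->0; indeg[2]->1 | ready=[0] | order so far=[3, 4, 1]
  pop 0: indeg[2]->0 | ready=[2] | order so far=[3, 4, 1, 0]
  pop 2: no out-edges | ready=[] | order so far=[3, 4, 1, 0, 2]
New canonical toposort: [3, 4, 1, 0, 2]
Compare positions:
  Node 0: index 3 -> 3 (same)
  Node 1: index 2 -> 2 (same)
  Node 2: index 4 -> 4 (same)
  Node 3: index 0 -> 0 (same)
  Node 4: index 1 -> 1 (same)
Nodes that changed position: none

Answer: none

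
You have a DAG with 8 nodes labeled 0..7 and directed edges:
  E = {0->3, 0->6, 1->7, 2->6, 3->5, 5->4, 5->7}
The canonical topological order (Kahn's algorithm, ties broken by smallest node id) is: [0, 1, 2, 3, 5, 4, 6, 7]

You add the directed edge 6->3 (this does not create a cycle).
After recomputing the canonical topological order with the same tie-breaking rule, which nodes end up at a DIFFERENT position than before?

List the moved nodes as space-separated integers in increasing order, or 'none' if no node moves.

Old toposort: [0, 1, 2, 3, 5, 4, 6, 7]
Added edge 6->3
Recompute Kahn (smallest-id tiebreak):
  initial in-degrees: [0, 0, 0, 2, 1, 1, 2, 2]
  ready (indeg=0): [0, 1, 2]
  pop 0: indeg[3]->1; indeg[6]->1 | ready=[1, 2] | order so far=[0]
  pop 1: indeg[7]->1 | ready=[2] | order so far=[0, 1]
  pop 2: indeg[6]->0 | ready=[6] | order so far=[0, 1, 2]
  pop 6: indeg[3]->0 | ready=[3] | order so far=[0, 1, 2, 6]
  pop 3: indeg[5]->0 | ready=[5] | order so far=[0, 1, 2, 6, 3]
  pop 5: indeg[4]->0; indeg[7]->0 | ready=[4, 7] | order so far=[0, 1, 2, 6, 3, 5]
  pop 4: no out-edges | ready=[7] | order so far=[0, 1, 2, 6, 3, 5, 4]
  pop 7: no out-edges | ready=[] | order so far=[0, 1, 2, 6, 3, 5, 4, 7]
New canonical toposort: [0, 1, 2, 6, 3, 5, 4, 7]
Compare positions:
  Node 0: index 0 -> 0 (same)
  Node 1: index 1 -> 1 (same)
  Node 2: index 2 -> 2 (same)
  Node 3: index 3 -> 4 (moved)
  Node 4: index 5 -> 6 (moved)
  Node 5: index 4 -> 5 (moved)
  Node 6: index 6 -> 3 (moved)
  Node 7: index 7 -> 7 (same)
Nodes that changed position: 3 4 5 6

Answer: 3 4 5 6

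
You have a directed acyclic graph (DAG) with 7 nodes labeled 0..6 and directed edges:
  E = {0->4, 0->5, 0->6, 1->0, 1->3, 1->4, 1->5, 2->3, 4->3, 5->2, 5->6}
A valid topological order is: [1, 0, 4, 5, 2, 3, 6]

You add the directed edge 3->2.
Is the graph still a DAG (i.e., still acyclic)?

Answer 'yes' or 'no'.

Answer: no

Derivation:
Given toposort: [1, 0, 4, 5, 2, 3, 6]
Position of 3: index 5; position of 2: index 4
New edge 3->2: backward (u after v in old order)
Backward edge: old toposort is now invalid. Check if this creates a cycle.
Does 2 already reach 3? Reachable from 2: [2, 3]. YES -> cycle!
Still a DAG? no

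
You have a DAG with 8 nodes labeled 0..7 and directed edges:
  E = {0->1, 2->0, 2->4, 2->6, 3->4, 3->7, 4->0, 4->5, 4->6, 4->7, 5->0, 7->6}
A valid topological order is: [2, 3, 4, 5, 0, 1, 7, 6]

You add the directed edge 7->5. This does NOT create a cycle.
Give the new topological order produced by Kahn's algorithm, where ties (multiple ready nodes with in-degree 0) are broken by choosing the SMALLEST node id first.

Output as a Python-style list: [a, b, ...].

Answer: [2, 3, 4, 7, 5, 0, 1, 6]

Derivation:
Old toposort: [2, 3, 4, 5, 0, 1, 7, 6]
Added edge: 7->5
Position of 7 (6) > position of 5 (3). Must reorder: 7 must now come before 5.
Run Kahn's algorithm (break ties by smallest node id):
  initial in-degrees: [3, 1, 0, 0, 2, 2, 3, 2]
  ready (indeg=0): [2, 3]
  pop 2: indeg[0]->2; indeg[4]->1; indeg[6]->2 | ready=[3] | order so far=[2]
  pop 3: indeg[4]->0; indeg[7]->1 | ready=[4] | order so far=[2, 3]
  pop 4: indeg[0]->1; indeg[5]->1; indeg[6]->1; indeg[7]->0 | ready=[7] | order so far=[2, 3, 4]
  pop 7: indeg[5]->0; indeg[6]->0 | ready=[5, 6] | order so far=[2, 3, 4, 7]
  pop 5: indeg[0]->0 | ready=[0, 6] | order so far=[2, 3, 4, 7, 5]
  pop 0: indeg[1]->0 | ready=[1, 6] | order so far=[2, 3, 4, 7, 5, 0]
  pop 1: no out-edges | ready=[6] | order so far=[2, 3, 4, 7, 5, 0, 1]
  pop 6: no out-edges | ready=[] | order so far=[2, 3, 4, 7, 5, 0, 1, 6]
  Result: [2, 3, 4, 7, 5, 0, 1, 6]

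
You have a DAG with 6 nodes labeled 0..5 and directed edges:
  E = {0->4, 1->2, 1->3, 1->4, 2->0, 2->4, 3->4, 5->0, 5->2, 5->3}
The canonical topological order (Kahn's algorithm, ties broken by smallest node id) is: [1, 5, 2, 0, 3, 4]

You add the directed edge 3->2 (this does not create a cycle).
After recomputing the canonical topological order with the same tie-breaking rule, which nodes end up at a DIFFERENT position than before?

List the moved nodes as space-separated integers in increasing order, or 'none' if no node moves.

Old toposort: [1, 5, 2, 0, 3, 4]
Added edge 3->2
Recompute Kahn (smallest-id tiebreak):
  initial in-degrees: [2, 0, 3, 2, 4, 0]
  ready (indeg=0): [1, 5]
  pop 1: indeg[2]->2; indeg[3]->1; indeg[4]->3 | ready=[5] | order so far=[1]
  pop 5: indeg[0]->1; indeg[2]->1; indeg[3]->0 | ready=[3] | order so far=[1, 5]
  pop 3: indeg[2]->0; indeg[4]->2 | ready=[2] | order so far=[1, 5, 3]
  pop 2: indeg[0]->0; indeg[4]->1 | ready=[0] | order so far=[1, 5, 3, 2]
  pop 0: indeg[4]->0 | ready=[4] | order so far=[1, 5, 3, 2, 0]
  pop 4: no out-edges | ready=[] | order so far=[1, 5, 3, 2, 0, 4]
New canonical toposort: [1, 5, 3, 2, 0, 4]
Compare positions:
  Node 0: index 3 -> 4 (moved)
  Node 1: index 0 -> 0 (same)
  Node 2: index 2 -> 3 (moved)
  Node 3: index 4 -> 2 (moved)
  Node 4: index 5 -> 5 (same)
  Node 5: index 1 -> 1 (same)
Nodes that changed position: 0 2 3

Answer: 0 2 3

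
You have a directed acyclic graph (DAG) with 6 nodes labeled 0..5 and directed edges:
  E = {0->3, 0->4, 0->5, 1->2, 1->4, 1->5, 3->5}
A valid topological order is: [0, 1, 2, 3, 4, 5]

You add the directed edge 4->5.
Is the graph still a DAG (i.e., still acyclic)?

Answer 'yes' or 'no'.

Given toposort: [0, 1, 2, 3, 4, 5]
Position of 4: index 4; position of 5: index 5
New edge 4->5: forward
Forward edge: respects the existing order. Still a DAG, same toposort still valid.
Still a DAG? yes

Answer: yes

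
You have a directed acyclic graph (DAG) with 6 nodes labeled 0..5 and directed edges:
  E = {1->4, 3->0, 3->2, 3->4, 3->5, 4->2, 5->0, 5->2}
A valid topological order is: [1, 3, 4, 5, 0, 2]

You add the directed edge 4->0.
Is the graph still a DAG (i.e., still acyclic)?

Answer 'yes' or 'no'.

Answer: yes

Derivation:
Given toposort: [1, 3, 4, 5, 0, 2]
Position of 4: index 2; position of 0: index 4
New edge 4->0: forward
Forward edge: respects the existing order. Still a DAG, same toposort still valid.
Still a DAG? yes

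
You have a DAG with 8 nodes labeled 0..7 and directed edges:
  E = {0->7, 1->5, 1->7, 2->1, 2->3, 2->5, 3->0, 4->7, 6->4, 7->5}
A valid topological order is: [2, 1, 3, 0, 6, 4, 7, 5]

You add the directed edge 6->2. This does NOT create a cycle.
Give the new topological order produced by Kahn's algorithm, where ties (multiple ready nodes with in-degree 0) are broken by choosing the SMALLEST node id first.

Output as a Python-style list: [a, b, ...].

Answer: [6, 2, 1, 3, 0, 4, 7, 5]

Derivation:
Old toposort: [2, 1, 3, 0, 6, 4, 7, 5]
Added edge: 6->2
Position of 6 (4) > position of 2 (0). Must reorder: 6 must now come before 2.
Run Kahn's algorithm (break ties by smallest node id):
  initial in-degrees: [1, 1, 1, 1, 1, 3, 0, 3]
  ready (indeg=0): [6]
  pop 6: indeg[2]->0; indeg[4]->0 | ready=[2, 4] | order so far=[6]
  pop 2: indeg[1]->0; indeg[3]->0; indeg[5]->2 | ready=[1, 3, 4] | order so far=[6, 2]
  pop 1: indeg[5]->1; indeg[7]->2 | ready=[3, 4] | order so far=[6, 2, 1]
  pop 3: indeg[0]->0 | ready=[0, 4] | order so far=[6, 2, 1, 3]
  pop 0: indeg[7]->1 | ready=[4] | order so far=[6, 2, 1, 3, 0]
  pop 4: indeg[7]->0 | ready=[7] | order so far=[6, 2, 1, 3, 0, 4]
  pop 7: indeg[5]->0 | ready=[5] | order so far=[6, 2, 1, 3, 0, 4, 7]
  pop 5: no out-edges | ready=[] | order so far=[6, 2, 1, 3, 0, 4, 7, 5]
  Result: [6, 2, 1, 3, 0, 4, 7, 5]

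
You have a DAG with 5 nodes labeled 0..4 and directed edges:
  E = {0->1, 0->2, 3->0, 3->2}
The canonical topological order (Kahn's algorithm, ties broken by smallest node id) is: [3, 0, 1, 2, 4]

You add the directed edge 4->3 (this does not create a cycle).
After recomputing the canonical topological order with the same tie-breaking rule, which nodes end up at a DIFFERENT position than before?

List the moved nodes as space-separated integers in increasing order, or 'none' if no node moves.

Old toposort: [3, 0, 1, 2, 4]
Added edge 4->3
Recompute Kahn (smallest-id tiebreak):
  initial in-degrees: [1, 1, 2, 1, 0]
  ready (indeg=0): [4]
  pop 4: indeg[3]->0 | ready=[3] | order so far=[4]
  pop 3: indeg[0]->0; indeg[2]->1 | ready=[0] | order so far=[4, 3]
  pop 0: indeg[1]->0; indeg[2]->0 | ready=[1, 2] | order so far=[4, 3, 0]
  pop 1: no out-edges | ready=[2] | order so far=[4, 3, 0, 1]
  pop 2: no out-edges | ready=[] | order so far=[4, 3, 0, 1, 2]
New canonical toposort: [4, 3, 0, 1, 2]
Compare positions:
  Node 0: index 1 -> 2 (moved)
  Node 1: index 2 -> 3 (moved)
  Node 2: index 3 -> 4 (moved)
  Node 3: index 0 -> 1 (moved)
  Node 4: index 4 -> 0 (moved)
Nodes that changed position: 0 1 2 3 4

Answer: 0 1 2 3 4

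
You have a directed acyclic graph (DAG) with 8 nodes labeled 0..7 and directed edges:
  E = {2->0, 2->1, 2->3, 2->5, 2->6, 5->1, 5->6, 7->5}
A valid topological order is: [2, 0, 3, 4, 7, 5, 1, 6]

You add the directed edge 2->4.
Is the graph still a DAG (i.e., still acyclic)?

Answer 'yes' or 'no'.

Answer: yes

Derivation:
Given toposort: [2, 0, 3, 4, 7, 5, 1, 6]
Position of 2: index 0; position of 4: index 3
New edge 2->4: forward
Forward edge: respects the existing order. Still a DAG, same toposort still valid.
Still a DAG? yes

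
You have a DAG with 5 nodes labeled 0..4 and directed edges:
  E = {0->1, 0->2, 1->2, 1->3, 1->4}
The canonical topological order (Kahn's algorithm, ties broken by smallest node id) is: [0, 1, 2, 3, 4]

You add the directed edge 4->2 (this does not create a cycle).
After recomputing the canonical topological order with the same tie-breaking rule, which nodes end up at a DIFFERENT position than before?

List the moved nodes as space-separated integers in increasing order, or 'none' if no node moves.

Answer: 2 3 4

Derivation:
Old toposort: [0, 1, 2, 3, 4]
Added edge 4->2
Recompute Kahn (smallest-id tiebreak):
  initial in-degrees: [0, 1, 3, 1, 1]
  ready (indeg=0): [0]
  pop 0: indeg[1]->0; indeg[2]->2 | ready=[1] | order so far=[0]
  pop 1: indeg[2]->1; indeg[3]->0; indeg[4]->0 | ready=[3, 4] | order so far=[0, 1]
  pop 3: no out-edges | ready=[4] | order so far=[0, 1, 3]
  pop 4: indeg[2]->0 | ready=[2] | order so far=[0, 1, 3, 4]
  pop 2: no out-edges | ready=[] | order so far=[0, 1, 3, 4, 2]
New canonical toposort: [0, 1, 3, 4, 2]
Compare positions:
  Node 0: index 0 -> 0 (same)
  Node 1: index 1 -> 1 (same)
  Node 2: index 2 -> 4 (moved)
  Node 3: index 3 -> 2 (moved)
  Node 4: index 4 -> 3 (moved)
Nodes that changed position: 2 3 4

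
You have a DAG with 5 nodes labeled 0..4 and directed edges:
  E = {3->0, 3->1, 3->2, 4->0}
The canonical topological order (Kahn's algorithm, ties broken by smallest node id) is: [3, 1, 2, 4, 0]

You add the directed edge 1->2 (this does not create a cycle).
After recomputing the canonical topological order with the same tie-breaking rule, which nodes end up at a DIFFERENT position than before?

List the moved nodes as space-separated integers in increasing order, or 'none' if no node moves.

Answer: none

Derivation:
Old toposort: [3, 1, 2, 4, 0]
Added edge 1->2
Recompute Kahn (smallest-id tiebreak):
  initial in-degrees: [2, 1, 2, 0, 0]
  ready (indeg=0): [3, 4]
  pop 3: indeg[0]->1; indeg[1]->0; indeg[2]->1 | ready=[1, 4] | order so far=[3]
  pop 1: indeg[2]->0 | ready=[2, 4] | order so far=[3, 1]
  pop 2: no out-edges | ready=[4] | order so far=[3, 1, 2]
  pop 4: indeg[0]->0 | ready=[0] | order so far=[3, 1, 2, 4]
  pop 0: no out-edges | ready=[] | order so far=[3, 1, 2, 4, 0]
New canonical toposort: [3, 1, 2, 4, 0]
Compare positions:
  Node 0: index 4 -> 4 (same)
  Node 1: index 1 -> 1 (same)
  Node 2: index 2 -> 2 (same)
  Node 3: index 0 -> 0 (same)
  Node 4: index 3 -> 3 (same)
Nodes that changed position: none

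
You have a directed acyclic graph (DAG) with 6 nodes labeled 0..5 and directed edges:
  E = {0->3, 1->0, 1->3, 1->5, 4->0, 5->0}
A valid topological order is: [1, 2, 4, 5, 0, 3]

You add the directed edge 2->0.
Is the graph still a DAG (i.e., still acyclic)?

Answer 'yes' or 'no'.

Given toposort: [1, 2, 4, 5, 0, 3]
Position of 2: index 1; position of 0: index 4
New edge 2->0: forward
Forward edge: respects the existing order. Still a DAG, same toposort still valid.
Still a DAG? yes

Answer: yes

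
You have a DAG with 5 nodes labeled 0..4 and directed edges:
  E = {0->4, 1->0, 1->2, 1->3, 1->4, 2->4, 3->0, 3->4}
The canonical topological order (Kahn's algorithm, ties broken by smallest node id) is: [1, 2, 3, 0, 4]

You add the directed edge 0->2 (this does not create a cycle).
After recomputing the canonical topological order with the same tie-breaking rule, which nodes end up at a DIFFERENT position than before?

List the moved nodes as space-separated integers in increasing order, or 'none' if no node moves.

Old toposort: [1, 2, 3, 0, 4]
Added edge 0->2
Recompute Kahn (smallest-id tiebreak):
  initial in-degrees: [2, 0, 2, 1, 4]
  ready (indeg=0): [1]
  pop 1: indeg[0]->1; indeg[2]->1; indeg[3]->0; indeg[4]->3 | ready=[3] | order so far=[1]
  pop 3: indeg[0]->0; indeg[4]->2 | ready=[0] | order so far=[1, 3]
  pop 0: indeg[2]->0; indeg[4]->1 | ready=[2] | order so far=[1, 3, 0]
  pop 2: indeg[4]->0 | ready=[4] | order so far=[1, 3, 0, 2]
  pop 4: no out-edges | ready=[] | order so far=[1, 3, 0, 2, 4]
New canonical toposort: [1, 3, 0, 2, 4]
Compare positions:
  Node 0: index 3 -> 2 (moved)
  Node 1: index 0 -> 0 (same)
  Node 2: index 1 -> 3 (moved)
  Node 3: index 2 -> 1 (moved)
  Node 4: index 4 -> 4 (same)
Nodes that changed position: 0 2 3

Answer: 0 2 3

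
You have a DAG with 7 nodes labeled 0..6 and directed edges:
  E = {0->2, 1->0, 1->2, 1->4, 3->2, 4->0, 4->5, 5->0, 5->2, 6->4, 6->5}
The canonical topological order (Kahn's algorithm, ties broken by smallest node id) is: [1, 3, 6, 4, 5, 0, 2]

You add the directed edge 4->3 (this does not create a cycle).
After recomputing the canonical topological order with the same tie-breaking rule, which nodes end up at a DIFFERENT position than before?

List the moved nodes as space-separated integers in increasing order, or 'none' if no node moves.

Answer: 3 4 6

Derivation:
Old toposort: [1, 3, 6, 4, 5, 0, 2]
Added edge 4->3
Recompute Kahn (smallest-id tiebreak):
  initial in-degrees: [3, 0, 4, 1, 2, 2, 0]
  ready (indeg=0): [1, 6]
  pop 1: indeg[0]->2; indeg[2]->3; indeg[4]->1 | ready=[6] | order so far=[1]
  pop 6: indeg[4]->0; indeg[5]->1 | ready=[4] | order so far=[1, 6]
  pop 4: indeg[0]->1; indeg[3]->0; indeg[5]->0 | ready=[3, 5] | order so far=[1, 6, 4]
  pop 3: indeg[2]->2 | ready=[5] | order so far=[1, 6, 4, 3]
  pop 5: indeg[0]->0; indeg[2]->1 | ready=[0] | order so far=[1, 6, 4, 3, 5]
  pop 0: indeg[2]->0 | ready=[2] | order so far=[1, 6, 4, 3, 5, 0]
  pop 2: no out-edges | ready=[] | order so far=[1, 6, 4, 3, 5, 0, 2]
New canonical toposort: [1, 6, 4, 3, 5, 0, 2]
Compare positions:
  Node 0: index 5 -> 5 (same)
  Node 1: index 0 -> 0 (same)
  Node 2: index 6 -> 6 (same)
  Node 3: index 1 -> 3 (moved)
  Node 4: index 3 -> 2 (moved)
  Node 5: index 4 -> 4 (same)
  Node 6: index 2 -> 1 (moved)
Nodes that changed position: 3 4 6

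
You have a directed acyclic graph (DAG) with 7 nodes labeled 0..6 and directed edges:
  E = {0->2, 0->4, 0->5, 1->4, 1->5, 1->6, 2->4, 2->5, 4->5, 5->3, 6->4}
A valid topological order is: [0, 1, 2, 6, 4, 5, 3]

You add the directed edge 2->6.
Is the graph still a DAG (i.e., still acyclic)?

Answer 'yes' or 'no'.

Answer: yes

Derivation:
Given toposort: [0, 1, 2, 6, 4, 5, 3]
Position of 2: index 2; position of 6: index 3
New edge 2->6: forward
Forward edge: respects the existing order. Still a DAG, same toposort still valid.
Still a DAG? yes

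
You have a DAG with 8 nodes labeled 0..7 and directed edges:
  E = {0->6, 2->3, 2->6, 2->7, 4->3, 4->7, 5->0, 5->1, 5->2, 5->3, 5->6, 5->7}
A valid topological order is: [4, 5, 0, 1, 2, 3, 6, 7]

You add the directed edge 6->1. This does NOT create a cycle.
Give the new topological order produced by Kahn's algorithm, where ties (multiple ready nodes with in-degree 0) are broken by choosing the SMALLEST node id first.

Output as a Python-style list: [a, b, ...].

Answer: [4, 5, 0, 2, 3, 6, 1, 7]

Derivation:
Old toposort: [4, 5, 0, 1, 2, 3, 6, 7]
Added edge: 6->1
Position of 6 (6) > position of 1 (3). Must reorder: 6 must now come before 1.
Run Kahn's algorithm (break ties by smallest node id):
  initial in-degrees: [1, 2, 1, 3, 0, 0, 3, 3]
  ready (indeg=0): [4, 5]
  pop 4: indeg[3]->2; indeg[7]->2 | ready=[5] | order so far=[4]
  pop 5: indeg[0]->0; indeg[1]->1; indeg[2]->0; indeg[3]->1; indeg[6]->2; indeg[7]->1 | ready=[0, 2] | order so far=[4, 5]
  pop 0: indeg[6]->1 | ready=[2] | order so far=[4, 5, 0]
  pop 2: indeg[3]->0; indeg[6]->0; indeg[7]->0 | ready=[3, 6, 7] | order so far=[4, 5, 0, 2]
  pop 3: no out-edges | ready=[6, 7] | order so far=[4, 5, 0, 2, 3]
  pop 6: indeg[1]->0 | ready=[1, 7] | order so far=[4, 5, 0, 2, 3, 6]
  pop 1: no out-edges | ready=[7] | order so far=[4, 5, 0, 2, 3, 6, 1]
  pop 7: no out-edges | ready=[] | order so far=[4, 5, 0, 2, 3, 6, 1, 7]
  Result: [4, 5, 0, 2, 3, 6, 1, 7]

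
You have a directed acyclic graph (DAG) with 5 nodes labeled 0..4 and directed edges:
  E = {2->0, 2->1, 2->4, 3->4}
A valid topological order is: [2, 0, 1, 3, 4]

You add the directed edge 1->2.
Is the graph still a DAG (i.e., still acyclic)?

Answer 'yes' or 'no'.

Given toposort: [2, 0, 1, 3, 4]
Position of 1: index 2; position of 2: index 0
New edge 1->2: backward (u after v in old order)
Backward edge: old toposort is now invalid. Check if this creates a cycle.
Does 2 already reach 1? Reachable from 2: [0, 1, 2, 4]. YES -> cycle!
Still a DAG? no

Answer: no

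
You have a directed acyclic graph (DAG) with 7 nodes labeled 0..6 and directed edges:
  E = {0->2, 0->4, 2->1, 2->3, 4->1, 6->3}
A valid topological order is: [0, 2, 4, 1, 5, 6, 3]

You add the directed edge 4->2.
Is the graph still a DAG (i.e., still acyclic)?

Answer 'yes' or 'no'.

Given toposort: [0, 2, 4, 1, 5, 6, 3]
Position of 4: index 2; position of 2: index 1
New edge 4->2: backward (u after v in old order)
Backward edge: old toposort is now invalid. Check if this creates a cycle.
Does 2 already reach 4? Reachable from 2: [1, 2, 3]. NO -> still a DAG (reorder needed).
Still a DAG? yes

Answer: yes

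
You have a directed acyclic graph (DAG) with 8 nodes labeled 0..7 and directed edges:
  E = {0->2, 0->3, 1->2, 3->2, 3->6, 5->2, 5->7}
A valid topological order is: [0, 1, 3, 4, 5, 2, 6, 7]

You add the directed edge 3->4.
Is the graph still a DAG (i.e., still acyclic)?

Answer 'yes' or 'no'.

Given toposort: [0, 1, 3, 4, 5, 2, 6, 7]
Position of 3: index 2; position of 4: index 3
New edge 3->4: forward
Forward edge: respects the existing order. Still a DAG, same toposort still valid.
Still a DAG? yes

Answer: yes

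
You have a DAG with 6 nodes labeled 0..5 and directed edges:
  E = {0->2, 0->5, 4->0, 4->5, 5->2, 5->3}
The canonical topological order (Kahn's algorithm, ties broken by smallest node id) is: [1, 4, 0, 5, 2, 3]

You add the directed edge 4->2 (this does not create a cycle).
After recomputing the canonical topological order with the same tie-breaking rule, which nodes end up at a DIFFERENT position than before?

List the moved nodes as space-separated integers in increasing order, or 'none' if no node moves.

Old toposort: [1, 4, 0, 5, 2, 3]
Added edge 4->2
Recompute Kahn (smallest-id tiebreak):
  initial in-degrees: [1, 0, 3, 1, 0, 2]
  ready (indeg=0): [1, 4]
  pop 1: no out-edges | ready=[4] | order so far=[1]
  pop 4: indeg[0]->0; indeg[2]->2; indeg[5]->1 | ready=[0] | order so far=[1, 4]
  pop 0: indeg[2]->1; indeg[5]->0 | ready=[5] | order so far=[1, 4, 0]
  pop 5: indeg[2]->0; indeg[3]->0 | ready=[2, 3] | order so far=[1, 4, 0, 5]
  pop 2: no out-edges | ready=[3] | order so far=[1, 4, 0, 5, 2]
  pop 3: no out-edges | ready=[] | order so far=[1, 4, 0, 5, 2, 3]
New canonical toposort: [1, 4, 0, 5, 2, 3]
Compare positions:
  Node 0: index 2 -> 2 (same)
  Node 1: index 0 -> 0 (same)
  Node 2: index 4 -> 4 (same)
  Node 3: index 5 -> 5 (same)
  Node 4: index 1 -> 1 (same)
  Node 5: index 3 -> 3 (same)
Nodes that changed position: none

Answer: none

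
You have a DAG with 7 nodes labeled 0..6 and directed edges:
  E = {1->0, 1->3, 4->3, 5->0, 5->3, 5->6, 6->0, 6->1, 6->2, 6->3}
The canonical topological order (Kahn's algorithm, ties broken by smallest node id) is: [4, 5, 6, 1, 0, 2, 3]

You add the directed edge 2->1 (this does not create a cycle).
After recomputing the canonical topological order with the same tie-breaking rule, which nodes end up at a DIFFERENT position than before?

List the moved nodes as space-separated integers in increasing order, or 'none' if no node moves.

Answer: 0 1 2

Derivation:
Old toposort: [4, 5, 6, 1, 0, 2, 3]
Added edge 2->1
Recompute Kahn (smallest-id tiebreak):
  initial in-degrees: [3, 2, 1, 4, 0, 0, 1]
  ready (indeg=0): [4, 5]
  pop 4: indeg[3]->3 | ready=[5] | order so far=[4]
  pop 5: indeg[0]->2; indeg[3]->2; indeg[6]->0 | ready=[6] | order so far=[4, 5]
  pop 6: indeg[0]->1; indeg[1]->1; indeg[2]->0; indeg[3]->1 | ready=[2] | order so far=[4, 5, 6]
  pop 2: indeg[1]->0 | ready=[1] | order so far=[4, 5, 6, 2]
  pop 1: indeg[0]->0; indeg[3]->0 | ready=[0, 3] | order so far=[4, 5, 6, 2, 1]
  pop 0: no out-edges | ready=[3] | order so far=[4, 5, 6, 2, 1, 0]
  pop 3: no out-edges | ready=[] | order so far=[4, 5, 6, 2, 1, 0, 3]
New canonical toposort: [4, 5, 6, 2, 1, 0, 3]
Compare positions:
  Node 0: index 4 -> 5 (moved)
  Node 1: index 3 -> 4 (moved)
  Node 2: index 5 -> 3 (moved)
  Node 3: index 6 -> 6 (same)
  Node 4: index 0 -> 0 (same)
  Node 5: index 1 -> 1 (same)
  Node 6: index 2 -> 2 (same)
Nodes that changed position: 0 1 2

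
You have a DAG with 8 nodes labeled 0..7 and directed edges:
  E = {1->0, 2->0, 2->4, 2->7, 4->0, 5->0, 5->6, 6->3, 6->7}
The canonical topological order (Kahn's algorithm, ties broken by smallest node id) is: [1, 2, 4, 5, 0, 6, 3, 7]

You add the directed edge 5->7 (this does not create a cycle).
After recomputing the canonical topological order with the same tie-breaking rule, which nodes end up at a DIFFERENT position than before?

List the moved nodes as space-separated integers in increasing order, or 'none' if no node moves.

Old toposort: [1, 2, 4, 5, 0, 6, 3, 7]
Added edge 5->7
Recompute Kahn (smallest-id tiebreak):
  initial in-degrees: [4, 0, 0, 1, 1, 0, 1, 3]
  ready (indeg=0): [1, 2, 5]
  pop 1: indeg[0]->3 | ready=[2, 5] | order so far=[1]
  pop 2: indeg[0]->2; indeg[4]->0; indeg[7]->2 | ready=[4, 5] | order so far=[1, 2]
  pop 4: indeg[0]->1 | ready=[5] | order so far=[1, 2, 4]
  pop 5: indeg[0]->0; indeg[6]->0; indeg[7]->1 | ready=[0, 6] | order so far=[1, 2, 4, 5]
  pop 0: no out-edges | ready=[6] | order so far=[1, 2, 4, 5, 0]
  pop 6: indeg[3]->0; indeg[7]->0 | ready=[3, 7] | order so far=[1, 2, 4, 5, 0, 6]
  pop 3: no out-edges | ready=[7] | order so far=[1, 2, 4, 5, 0, 6, 3]
  pop 7: no out-edges | ready=[] | order so far=[1, 2, 4, 5, 0, 6, 3, 7]
New canonical toposort: [1, 2, 4, 5, 0, 6, 3, 7]
Compare positions:
  Node 0: index 4 -> 4 (same)
  Node 1: index 0 -> 0 (same)
  Node 2: index 1 -> 1 (same)
  Node 3: index 6 -> 6 (same)
  Node 4: index 2 -> 2 (same)
  Node 5: index 3 -> 3 (same)
  Node 6: index 5 -> 5 (same)
  Node 7: index 7 -> 7 (same)
Nodes that changed position: none

Answer: none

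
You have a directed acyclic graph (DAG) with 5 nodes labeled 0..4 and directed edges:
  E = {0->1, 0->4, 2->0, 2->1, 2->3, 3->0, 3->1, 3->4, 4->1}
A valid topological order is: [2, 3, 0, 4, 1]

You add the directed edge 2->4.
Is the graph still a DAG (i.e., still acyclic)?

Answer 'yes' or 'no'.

Answer: yes

Derivation:
Given toposort: [2, 3, 0, 4, 1]
Position of 2: index 0; position of 4: index 3
New edge 2->4: forward
Forward edge: respects the existing order. Still a DAG, same toposort still valid.
Still a DAG? yes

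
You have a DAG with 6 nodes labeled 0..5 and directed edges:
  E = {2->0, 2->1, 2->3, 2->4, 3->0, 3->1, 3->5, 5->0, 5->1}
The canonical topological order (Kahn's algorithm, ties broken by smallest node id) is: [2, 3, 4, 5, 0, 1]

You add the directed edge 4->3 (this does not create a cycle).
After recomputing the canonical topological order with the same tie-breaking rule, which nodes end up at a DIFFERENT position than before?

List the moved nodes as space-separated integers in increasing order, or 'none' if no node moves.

Answer: 3 4

Derivation:
Old toposort: [2, 3, 4, 5, 0, 1]
Added edge 4->3
Recompute Kahn (smallest-id tiebreak):
  initial in-degrees: [3, 3, 0, 2, 1, 1]
  ready (indeg=0): [2]
  pop 2: indeg[0]->2; indeg[1]->2; indeg[3]->1; indeg[4]->0 | ready=[4] | order so far=[2]
  pop 4: indeg[3]->0 | ready=[3] | order so far=[2, 4]
  pop 3: indeg[0]->1; indeg[1]->1; indeg[5]->0 | ready=[5] | order so far=[2, 4, 3]
  pop 5: indeg[0]->0; indeg[1]->0 | ready=[0, 1] | order so far=[2, 4, 3, 5]
  pop 0: no out-edges | ready=[1] | order so far=[2, 4, 3, 5, 0]
  pop 1: no out-edges | ready=[] | order so far=[2, 4, 3, 5, 0, 1]
New canonical toposort: [2, 4, 3, 5, 0, 1]
Compare positions:
  Node 0: index 4 -> 4 (same)
  Node 1: index 5 -> 5 (same)
  Node 2: index 0 -> 0 (same)
  Node 3: index 1 -> 2 (moved)
  Node 4: index 2 -> 1 (moved)
  Node 5: index 3 -> 3 (same)
Nodes that changed position: 3 4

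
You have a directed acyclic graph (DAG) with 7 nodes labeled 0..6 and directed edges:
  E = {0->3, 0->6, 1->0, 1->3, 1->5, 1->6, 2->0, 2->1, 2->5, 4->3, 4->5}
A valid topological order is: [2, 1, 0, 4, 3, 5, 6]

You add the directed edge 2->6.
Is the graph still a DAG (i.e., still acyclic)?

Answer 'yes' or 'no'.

Answer: yes

Derivation:
Given toposort: [2, 1, 0, 4, 3, 5, 6]
Position of 2: index 0; position of 6: index 6
New edge 2->6: forward
Forward edge: respects the existing order. Still a DAG, same toposort still valid.
Still a DAG? yes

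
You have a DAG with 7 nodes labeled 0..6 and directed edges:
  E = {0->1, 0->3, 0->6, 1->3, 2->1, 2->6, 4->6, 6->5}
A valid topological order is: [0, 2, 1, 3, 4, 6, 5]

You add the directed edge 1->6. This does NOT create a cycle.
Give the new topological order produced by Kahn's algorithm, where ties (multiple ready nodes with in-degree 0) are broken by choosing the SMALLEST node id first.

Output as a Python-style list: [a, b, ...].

Answer: [0, 2, 1, 3, 4, 6, 5]

Derivation:
Old toposort: [0, 2, 1, 3, 4, 6, 5]
Added edge: 1->6
Position of 1 (2) < position of 6 (5). Old order still valid.
Run Kahn's algorithm (break ties by smallest node id):
  initial in-degrees: [0, 2, 0, 2, 0, 1, 4]
  ready (indeg=0): [0, 2, 4]
  pop 0: indeg[1]->1; indeg[3]->1; indeg[6]->3 | ready=[2, 4] | order so far=[0]
  pop 2: indeg[1]->0; indeg[6]->2 | ready=[1, 4] | order so far=[0, 2]
  pop 1: indeg[3]->0; indeg[6]->1 | ready=[3, 4] | order so far=[0, 2, 1]
  pop 3: no out-edges | ready=[4] | order so far=[0, 2, 1, 3]
  pop 4: indeg[6]->0 | ready=[6] | order so far=[0, 2, 1, 3, 4]
  pop 6: indeg[5]->0 | ready=[5] | order so far=[0, 2, 1, 3, 4, 6]
  pop 5: no out-edges | ready=[] | order so far=[0, 2, 1, 3, 4, 6, 5]
  Result: [0, 2, 1, 3, 4, 6, 5]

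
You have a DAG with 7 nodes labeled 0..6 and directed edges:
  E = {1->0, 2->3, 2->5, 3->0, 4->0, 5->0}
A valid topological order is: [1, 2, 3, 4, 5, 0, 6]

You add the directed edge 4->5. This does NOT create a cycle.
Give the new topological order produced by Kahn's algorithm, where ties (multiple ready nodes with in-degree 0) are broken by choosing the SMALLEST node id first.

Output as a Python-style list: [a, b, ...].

Answer: [1, 2, 3, 4, 5, 0, 6]

Derivation:
Old toposort: [1, 2, 3, 4, 5, 0, 6]
Added edge: 4->5
Position of 4 (3) < position of 5 (4). Old order still valid.
Run Kahn's algorithm (break ties by smallest node id):
  initial in-degrees: [4, 0, 0, 1, 0, 2, 0]
  ready (indeg=0): [1, 2, 4, 6]
  pop 1: indeg[0]->3 | ready=[2, 4, 6] | order so far=[1]
  pop 2: indeg[3]->0; indeg[5]->1 | ready=[3, 4, 6] | order so far=[1, 2]
  pop 3: indeg[0]->2 | ready=[4, 6] | order so far=[1, 2, 3]
  pop 4: indeg[0]->1; indeg[5]->0 | ready=[5, 6] | order so far=[1, 2, 3, 4]
  pop 5: indeg[0]->0 | ready=[0, 6] | order so far=[1, 2, 3, 4, 5]
  pop 0: no out-edges | ready=[6] | order so far=[1, 2, 3, 4, 5, 0]
  pop 6: no out-edges | ready=[] | order so far=[1, 2, 3, 4, 5, 0, 6]
  Result: [1, 2, 3, 4, 5, 0, 6]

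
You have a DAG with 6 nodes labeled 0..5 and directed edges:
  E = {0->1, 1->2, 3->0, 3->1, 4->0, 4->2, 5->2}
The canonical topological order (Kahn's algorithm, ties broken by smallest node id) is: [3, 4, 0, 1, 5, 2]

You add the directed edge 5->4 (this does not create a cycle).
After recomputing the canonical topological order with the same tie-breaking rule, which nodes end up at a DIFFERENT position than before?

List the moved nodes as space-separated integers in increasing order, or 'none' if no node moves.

Old toposort: [3, 4, 0, 1, 5, 2]
Added edge 5->4
Recompute Kahn (smallest-id tiebreak):
  initial in-degrees: [2, 2, 3, 0, 1, 0]
  ready (indeg=0): [3, 5]
  pop 3: indeg[0]->1; indeg[1]->1 | ready=[5] | order so far=[3]
  pop 5: indeg[2]->2; indeg[4]->0 | ready=[4] | order so far=[3, 5]
  pop 4: indeg[0]->0; indeg[2]->1 | ready=[0] | order so far=[3, 5, 4]
  pop 0: indeg[1]->0 | ready=[1] | order so far=[3, 5, 4, 0]
  pop 1: indeg[2]->0 | ready=[2] | order so far=[3, 5, 4, 0, 1]
  pop 2: no out-edges | ready=[] | order so far=[3, 5, 4, 0, 1, 2]
New canonical toposort: [3, 5, 4, 0, 1, 2]
Compare positions:
  Node 0: index 2 -> 3 (moved)
  Node 1: index 3 -> 4 (moved)
  Node 2: index 5 -> 5 (same)
  Node 3: index 0 -> 0 (same)
  Node 4: index 1 -> 2 (moved)
  Node 5: index 4 -> 1 (moved)
Nodes that changed position: 0 1 4 5

Answer: 0 1 4 5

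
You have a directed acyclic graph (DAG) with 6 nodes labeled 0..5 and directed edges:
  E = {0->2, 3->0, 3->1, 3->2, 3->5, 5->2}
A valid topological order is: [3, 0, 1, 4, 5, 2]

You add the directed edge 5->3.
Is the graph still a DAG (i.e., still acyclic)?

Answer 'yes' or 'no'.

Given toposort: [3, 0, 1, 4, 5, 2]
Position of 5: index 4; position of 3: index 0
New edge 5->3: backward (u after v in old order)
Backward edge: old toposort is now invalid. Check if this creates a cycle.
Does 3 already reach 5? Reachable from 3: [0, 1, 2, 3, 5]. YES -> cycle!
Still a DAG? no

Answer: no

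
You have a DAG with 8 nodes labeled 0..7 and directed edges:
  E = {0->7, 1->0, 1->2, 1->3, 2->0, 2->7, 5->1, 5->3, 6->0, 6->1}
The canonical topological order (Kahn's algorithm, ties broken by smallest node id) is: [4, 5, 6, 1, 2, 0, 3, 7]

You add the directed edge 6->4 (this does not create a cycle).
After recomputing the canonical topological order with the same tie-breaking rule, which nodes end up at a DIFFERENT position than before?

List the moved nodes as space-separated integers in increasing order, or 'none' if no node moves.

Answer: 0 1 2 3 4 5 6

Derivation:
Old toposort: [4, 5, 6, 1, 2, 0, 3, 7]
Added edge 6->4
Recompute Kahn (smallest-id tiebreak):
  initial in-degrees: [3, 2, 1, 2, 1, 0, 0, 2]
  ready (indeg=0): [5, 6]
  pop 5: indeg[1]->1; indeg[3]->1 | ready=[6] | order so far=[5]
  pop 6: indeg[0]->2; indeg[1]->0; indeg[4]->0 | ready=[1, 4] | order so far=[5, 6]
  pop 1: indeg[0]->1; indeg[2]->0; indeg[3]->0 | ready=[2, 3, 4] | order so far=[5, 6, 1]
  pop 2: indeg[0]->0; indeg[7]->1 | ready=[0, 3, 4] | order so far=[5, 6, 1, 2]
  pop 0: indeg[7]->0 | ready=[3, 4, 7] | order so far=[5, 6, 1, 2, 0]
  pop 3: no out-edges | ready=[4, 7] | order so far=[5, 6, 1, 2, 0, 3]
  pop 4: no out-edges | ready=[7] | order so far=[5, 6, 1, 2, 0, 3, 4]
  pop 7: no out-edges | ready=[] | order so far=[5, 6, 1, 2, 0, 3, 4, 7]
New canonical toposort: [5, 6, 1, 2, 0, 3, 4, 7]
Compare positions:
  Node 0: index 5 -> 4 (moved)
  Node 1: index 3 -> 2 (moved)
  Node 2: index 4 -> 3 (moved)
  Node 3: index 6 -> 5 (moved)
  Node 4: index 0 -> 6 (moved)
  Node 5: index 1 -> 0 (moved)
  Node 6: index 2 -> 1 (moved)
  Node 7: index 7 -> 7 (same)
Nodes that changed position: 0 1 2 3 4 5 6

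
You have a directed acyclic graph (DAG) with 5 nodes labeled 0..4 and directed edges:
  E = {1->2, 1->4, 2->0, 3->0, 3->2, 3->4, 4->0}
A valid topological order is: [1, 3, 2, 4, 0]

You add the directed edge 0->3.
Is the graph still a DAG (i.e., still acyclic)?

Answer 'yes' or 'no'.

Given toposort: [1, 3, 2, 4, 0]
Position of 0: index 4; position of 3: index 1
New edge 0->3: backward (u after v in old order)
Backward edge: old toposort is now invalid. Check if this creates a cycle.
Does 3 already reach 0? Reachable from 3: [0, 2, 3, 4]. YES -> cycle!
Still a DAG? no

Answer: no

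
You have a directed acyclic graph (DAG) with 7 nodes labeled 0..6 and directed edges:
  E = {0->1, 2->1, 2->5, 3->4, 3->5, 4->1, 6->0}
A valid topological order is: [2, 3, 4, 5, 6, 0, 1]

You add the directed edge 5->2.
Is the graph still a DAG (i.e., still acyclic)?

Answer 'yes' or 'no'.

Given toposort: [2, 3, 4, 5, 6, 0, 1]
Position of 5: index 3; position of 2: index 0
New edge 5->2: backward (u after v in old order)
Backward edge: old toposort is now invalid. Check if this creates a cycle.
Does 2 already reach 5? Reachable from 2: [1, 2, 5]. YES -> cycle!
Still a DAG? no

Answer: no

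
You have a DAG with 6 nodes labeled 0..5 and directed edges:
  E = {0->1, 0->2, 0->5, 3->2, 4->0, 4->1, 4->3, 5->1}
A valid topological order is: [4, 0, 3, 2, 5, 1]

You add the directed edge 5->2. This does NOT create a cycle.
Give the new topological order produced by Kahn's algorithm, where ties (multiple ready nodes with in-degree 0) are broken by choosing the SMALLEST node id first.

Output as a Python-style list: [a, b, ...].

Answer: [4, 0, 3, 5, 1, 2]

Derivation:
Old toposort: [4, 0, 3, 2, 5, 1]
Added edge: 5->2
Position of 5 (4) > position of 2 (3). Must reorder: 5 must now come before 2.
Run Kahn's algorithm (break ties by smallest node id):
  initial in-degrees: [1, 3, 3, 1, 0, 1]
  ready (indeg=0): [4]
  pop 4: indeg[0]->0; indeg[1]->2; indeg[3]->0 | ready=[0, 3] | order so far=[4]
  pop 0: indeg[1]->1; indeg[2]->2; indeg[5]->0 | ready=[3, 5] | order so far=[4, 0]
  pop 3: indeg[2]->1 | ready=[5] | order so far=[4, 0, 3]
  pop 5: indeg[1]->0; indeg[2]->0 | ready=[1, 2] | order so far=[4, 0, 3, 5]
  pop 1: no out-edges | ready=[2] | order so far=[4, 0, 3, 5, 1]
  pop 2: no out-edges | ready=[] | order so far=[4, 0, 3, 5, 1, 2]
  Result: [4, 0, 3, 5, 1, 2]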